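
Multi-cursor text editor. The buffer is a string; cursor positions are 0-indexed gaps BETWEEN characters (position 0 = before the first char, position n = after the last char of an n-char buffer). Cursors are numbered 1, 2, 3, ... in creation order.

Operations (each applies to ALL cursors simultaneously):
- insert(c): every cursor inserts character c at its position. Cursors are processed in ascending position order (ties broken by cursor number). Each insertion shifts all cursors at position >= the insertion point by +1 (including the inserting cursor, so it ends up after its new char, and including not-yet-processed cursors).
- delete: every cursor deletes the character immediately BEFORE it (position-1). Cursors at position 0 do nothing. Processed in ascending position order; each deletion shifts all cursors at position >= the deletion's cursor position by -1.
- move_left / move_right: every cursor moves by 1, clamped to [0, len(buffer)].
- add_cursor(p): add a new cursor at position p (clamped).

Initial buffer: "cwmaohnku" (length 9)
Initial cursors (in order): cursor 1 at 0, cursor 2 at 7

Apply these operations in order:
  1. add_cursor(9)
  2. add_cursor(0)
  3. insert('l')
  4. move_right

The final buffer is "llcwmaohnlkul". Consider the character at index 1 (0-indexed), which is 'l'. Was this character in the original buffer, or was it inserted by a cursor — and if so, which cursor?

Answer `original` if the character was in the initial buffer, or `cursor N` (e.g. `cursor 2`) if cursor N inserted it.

After op 1 (add_cursor(9)): buffer="cwmaohnku" (len 9), cursors c1@0 c2@7 c3@9, authorship .........
After op 2 (add_cursor(0)): buffer="cwmaohnku" (len 9), cursors c1@0 c4@0 c2@7 c3@9, authorship .........
After op 3 (insert('l')): buffer="llcwmaohnlkul" (len 13), cursors c1@2 c4@2 c2@10 c3@13, authorship 14.......2..3
After op 4 (move_right): buffer="llcwmaohnlkul" (len 13), cursors c1@3 c4@3 c2@11 c3@13, authorship 14.......2..3
Authorship (.=original, N=cursor N): 1 4 . . . . . . . 2 . . 3
Index 1: author = 4

Answer: cursor 4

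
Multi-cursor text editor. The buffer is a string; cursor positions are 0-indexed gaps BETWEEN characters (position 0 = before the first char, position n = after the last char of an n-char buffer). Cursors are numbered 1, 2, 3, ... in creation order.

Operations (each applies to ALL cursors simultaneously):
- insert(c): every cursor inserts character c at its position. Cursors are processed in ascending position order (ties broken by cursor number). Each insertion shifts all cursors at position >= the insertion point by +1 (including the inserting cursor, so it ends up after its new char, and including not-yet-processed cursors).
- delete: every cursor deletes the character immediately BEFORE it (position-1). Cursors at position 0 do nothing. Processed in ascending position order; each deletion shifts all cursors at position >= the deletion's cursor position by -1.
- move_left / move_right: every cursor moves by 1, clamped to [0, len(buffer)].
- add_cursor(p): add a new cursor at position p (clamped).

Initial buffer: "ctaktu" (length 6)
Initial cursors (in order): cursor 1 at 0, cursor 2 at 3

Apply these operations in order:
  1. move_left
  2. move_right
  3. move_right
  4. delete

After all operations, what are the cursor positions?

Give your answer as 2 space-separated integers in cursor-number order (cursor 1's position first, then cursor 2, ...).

After op 1 (move_left): buffer="ctaktu" (len 6), cursors c1@0 c2@2, authorship ......
After op 2 (move_right): buffer="ctaktu" (len 6), cursors c1@1 c2@3, authorship ......
After op 3 (move_right): buffer="ctaktu" (len 6), cursors c1@2 c2@4, authorship ......
After op 4 (delete): buffer="catu" (len 4), cursors c1@1 c2@2, authorship ....

Answer: 1 2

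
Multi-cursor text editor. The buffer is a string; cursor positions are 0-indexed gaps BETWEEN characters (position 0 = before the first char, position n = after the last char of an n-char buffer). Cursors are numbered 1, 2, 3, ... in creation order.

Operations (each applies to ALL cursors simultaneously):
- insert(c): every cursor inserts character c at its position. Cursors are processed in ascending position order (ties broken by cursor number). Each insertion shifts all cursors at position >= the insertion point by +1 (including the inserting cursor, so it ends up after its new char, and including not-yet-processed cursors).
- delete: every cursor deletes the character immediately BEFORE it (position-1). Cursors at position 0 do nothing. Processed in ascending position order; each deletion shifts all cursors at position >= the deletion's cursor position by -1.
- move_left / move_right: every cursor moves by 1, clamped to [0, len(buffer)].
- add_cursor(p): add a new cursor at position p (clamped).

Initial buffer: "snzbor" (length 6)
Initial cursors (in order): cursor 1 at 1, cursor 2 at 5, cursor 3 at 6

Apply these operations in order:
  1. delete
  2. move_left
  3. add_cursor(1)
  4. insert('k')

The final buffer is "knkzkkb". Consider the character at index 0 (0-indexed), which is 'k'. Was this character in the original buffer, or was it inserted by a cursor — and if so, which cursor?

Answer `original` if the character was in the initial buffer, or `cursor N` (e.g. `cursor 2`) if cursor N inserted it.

After op 1 (delete): buffer="nzb" (len 3), cursors c1@0 c2@3 c3@3, authorship ...
After op 2 (move_left): buffer="nzb" (len 3), cursors c1@0 c2@2 c3@2, authorship ...
After op 3 (add_cursor(1)): buffer="nzb" (len 3), cursors c1@0 c4@1 c2@2 c3@2, authorship ...
After op 4 (insert('k')): buffer="knkzkkb" (len 7), cursors c1@1 c4@3 c2@6 c3@6, authorship 1.4.23.
Authorship (.=original, N=cursor N): 1 . 4 . 2 3 .
Index 0: author = 1

Answer: cursor 1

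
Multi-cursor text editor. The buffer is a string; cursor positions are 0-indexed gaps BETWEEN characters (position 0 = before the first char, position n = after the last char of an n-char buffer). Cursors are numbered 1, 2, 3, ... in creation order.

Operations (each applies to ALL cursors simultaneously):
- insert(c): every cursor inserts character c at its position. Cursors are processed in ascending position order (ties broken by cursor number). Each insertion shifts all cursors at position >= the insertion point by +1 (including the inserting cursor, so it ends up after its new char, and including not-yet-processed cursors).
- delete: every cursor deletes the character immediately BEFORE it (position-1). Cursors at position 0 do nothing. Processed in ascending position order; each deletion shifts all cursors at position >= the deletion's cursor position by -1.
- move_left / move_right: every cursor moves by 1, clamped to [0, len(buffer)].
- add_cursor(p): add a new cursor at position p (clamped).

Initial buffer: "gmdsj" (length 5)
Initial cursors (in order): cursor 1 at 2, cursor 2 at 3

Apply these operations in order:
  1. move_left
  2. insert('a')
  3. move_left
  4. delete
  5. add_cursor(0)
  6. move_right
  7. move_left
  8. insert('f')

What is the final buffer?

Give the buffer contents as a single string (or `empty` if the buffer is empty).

After op 1 (move_left): buffer="gmdsj" (len 5), cursors c1@1 c2@2, authorship .....
After op 2 (insert('a')): buffer="gamadsj" (len 7), cursors c1@2 c2@4, authorship .1.2...
After op 3 (move_left): buffer="gamadsj" (len 7), cursors c1@1 c2@3, authorship .1.2...
After op 4 (delete): buffer="aadsj" (len 5), cursors c1@0 c2@1, authorship 12...
After op 5 (add_cursor(0)): buffer="aadsj" (len 5), cursors c1@0 c3@0 c2@1, authorship 12...
After op 6 (move_right): buffer="aadsj" (len 5), cursors c1@1 c3@1 c2@2, authorship 12...
After op 7 (move_left): buffer="aadsj" (len 5), cursors c1@0 c3@0 c2@1, authorship 12...
After op 8 (insert('f')): buffer="ffafadsj" (len 8), cursors c1@2 c3@2 c2@4, authorship 13122...

Answer: ffafadsj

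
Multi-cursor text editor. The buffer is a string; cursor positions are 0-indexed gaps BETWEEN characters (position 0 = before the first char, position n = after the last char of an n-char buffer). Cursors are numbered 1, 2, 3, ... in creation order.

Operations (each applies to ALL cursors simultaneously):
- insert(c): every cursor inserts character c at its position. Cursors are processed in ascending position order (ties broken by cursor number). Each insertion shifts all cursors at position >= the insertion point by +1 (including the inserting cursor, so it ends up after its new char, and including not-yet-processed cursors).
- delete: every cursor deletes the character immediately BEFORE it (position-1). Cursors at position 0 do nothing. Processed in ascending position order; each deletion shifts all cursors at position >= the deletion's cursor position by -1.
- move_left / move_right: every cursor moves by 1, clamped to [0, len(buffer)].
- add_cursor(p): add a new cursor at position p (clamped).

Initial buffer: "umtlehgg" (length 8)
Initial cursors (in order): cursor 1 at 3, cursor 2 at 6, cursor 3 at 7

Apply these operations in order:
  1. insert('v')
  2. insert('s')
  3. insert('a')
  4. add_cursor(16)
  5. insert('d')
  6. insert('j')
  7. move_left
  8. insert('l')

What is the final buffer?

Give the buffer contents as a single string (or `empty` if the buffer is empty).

After op 1 (insert('v')): buffer="umtvlehvgvg" (len 11), cursors c1@4 c2@8 c3@10, authorship ...1...2.3.
After op 2 (insert('s')): buffer="umtvslehvsgvsg" (len 14), cursors c1@5 c2@10 c3@13, authorship ...11...22.33.
After op 3 (insert('a')): buffer="umtvsalehvsagvsag" (len 17), cursors c1@6 c2@12 c3@16, authorship ...111...222.333.
After op 4 (add_cursor(16)): buffer="umtvsalehvsagvsag" (len 17), cursors c1@6 c2@12 c3@16 c4@16, authorship ...111...222.333.
After op 5 (insert('d')): buffer="umtvsadlehvsadgvsaddg" (len 21), cursors c1@7 c2@14 c3@20 c4@20, authorship ...1111...2222.33334.
After op 6 (insert('j')): buffer="umtvsadjlehvsadjgvsaddjjg" (len 25), cursors c1@8 c2@16 c3@24 c4@24, authorship ...11111...22222.3333434.
After op 7 (move_left): buffer="umtvsadjlehvsadjgvsaddjjg" (len 25), cursors c1@7 c2@15 c3@23 c4@23, authorship ...11111...22222.3333434.
After op 8 (insert('l')): buffer="umtvsadljlehvsadljgvsaddjlljg" (len 29), cursors c1@8 c2@17 c3@27 c4@27, authorship ...111111...222222.333343344.

Answer: umtvsadljlehvsadljgvsaddjlljg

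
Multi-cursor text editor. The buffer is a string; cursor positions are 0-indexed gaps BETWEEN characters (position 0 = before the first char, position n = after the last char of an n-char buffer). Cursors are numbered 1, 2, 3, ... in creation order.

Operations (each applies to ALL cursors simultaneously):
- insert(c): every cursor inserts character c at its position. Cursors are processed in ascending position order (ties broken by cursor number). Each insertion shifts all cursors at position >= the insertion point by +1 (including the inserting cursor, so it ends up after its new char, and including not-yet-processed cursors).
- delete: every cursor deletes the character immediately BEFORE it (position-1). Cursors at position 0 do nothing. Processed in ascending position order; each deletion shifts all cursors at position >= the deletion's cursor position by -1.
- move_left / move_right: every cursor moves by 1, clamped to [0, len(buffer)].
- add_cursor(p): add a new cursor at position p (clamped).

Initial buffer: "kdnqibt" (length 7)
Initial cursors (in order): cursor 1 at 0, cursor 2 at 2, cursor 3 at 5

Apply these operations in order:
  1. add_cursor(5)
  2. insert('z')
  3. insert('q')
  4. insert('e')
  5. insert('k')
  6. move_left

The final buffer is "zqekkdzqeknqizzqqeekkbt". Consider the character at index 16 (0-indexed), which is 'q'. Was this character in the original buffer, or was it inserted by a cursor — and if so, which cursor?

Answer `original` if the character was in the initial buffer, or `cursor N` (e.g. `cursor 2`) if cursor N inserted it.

After op 1 (add_cursor(5)): buffer="kdnqibt" (len 7), cursors c1@0 c2@2 c3@5 c4@5, authorship .......
After op 2 (insert('z')): buffer="zkdznqizzbt" (len 11), cursors c1@1 c2@4 c3@9 c4@9, authorship 1..2...34..
After op 3 (insert('q')): buffer="zqkdzqnqizzqqbt" (len 15), cursors c1@2 c2@6 c3@13 c4@13, authorship 11..22...3434..
After op 4 (insert('e')): buffer="zqekdzqenqizzqqeebt" (len 19), cursors c1@3 c2@8 c3@17 c4@17, authorship 111..222...343434..
After op 5 (insert('k')): buffer="zqekkdzqeknqizzqqeekkbt" (len 23), cursors c1@4 c2@10 c3@21 c4@21, authorship 1111..2222...34343434..
After op 6 (move_left): buffer="zqekkdzqeknqizzqqeekkbt" (len 23), cursors c1@3 c2@9 c3@20 c4@20, authorship 1111..2222...34343434..
Authorship (.=original, N=cursor N): 1 1 1 1 . . 2 2 2 2 . . . 3 4 3 4 3 4 3 4 . .
Index 16: author = 4

Answer: cursor 4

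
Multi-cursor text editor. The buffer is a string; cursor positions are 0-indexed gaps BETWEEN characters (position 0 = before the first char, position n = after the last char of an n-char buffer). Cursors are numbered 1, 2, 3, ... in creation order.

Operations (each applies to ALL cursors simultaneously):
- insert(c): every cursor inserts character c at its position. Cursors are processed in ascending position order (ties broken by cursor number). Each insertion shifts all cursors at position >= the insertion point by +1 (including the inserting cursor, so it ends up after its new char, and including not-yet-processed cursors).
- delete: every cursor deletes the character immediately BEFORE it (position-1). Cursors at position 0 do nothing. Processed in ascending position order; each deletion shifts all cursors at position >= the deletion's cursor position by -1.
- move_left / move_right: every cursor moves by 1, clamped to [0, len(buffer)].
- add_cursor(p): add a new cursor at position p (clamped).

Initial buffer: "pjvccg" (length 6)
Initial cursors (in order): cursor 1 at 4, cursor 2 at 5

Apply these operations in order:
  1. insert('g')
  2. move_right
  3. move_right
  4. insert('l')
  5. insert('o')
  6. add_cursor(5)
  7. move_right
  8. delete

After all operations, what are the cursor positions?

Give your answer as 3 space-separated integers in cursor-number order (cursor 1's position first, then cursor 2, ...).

Answer: 8 9 5

Derivation:
After op 1 (insert('g')): buffer="pjvcgcgg" (len 8), cursors c1@5 c2@7, authorship ....1.2.
After op 2 (move_right): buffer="pjvcgcgg" (len 8), cursors c1@6 c2@8, authorship ....1.2.
After op 3 (move_right): buffer="pjvcgcgg" (len 8), cursors c1@7 c2@8, authorship ....1.2.
After op 4 (insert('l')): buffer="pjvcgcglgl" (len 10), cursors c1@8 c2@10, authorship ....1.21.2
After op 5 (insert('o')): buffer="pjvcgcgloglo" (len 12), cursors c1@9 c2@12, authorship ....1.211.22
After op 6 (add_cursor(5)): buffer="pjvcgcgloglo" (len 12), cursors c3@5 c1@9 c2@12, authorship ....1.211.22
After op 7 (move_right): buffer="pjvcgcgloglo" (len 12), cursors c3@6 c1@10 c2@12, authorship ....1.211.22
After op 8 (delete): buffer="pjvcgglol" (len 9), cursors c3@5 c1@8 c2@9, authorship ....12112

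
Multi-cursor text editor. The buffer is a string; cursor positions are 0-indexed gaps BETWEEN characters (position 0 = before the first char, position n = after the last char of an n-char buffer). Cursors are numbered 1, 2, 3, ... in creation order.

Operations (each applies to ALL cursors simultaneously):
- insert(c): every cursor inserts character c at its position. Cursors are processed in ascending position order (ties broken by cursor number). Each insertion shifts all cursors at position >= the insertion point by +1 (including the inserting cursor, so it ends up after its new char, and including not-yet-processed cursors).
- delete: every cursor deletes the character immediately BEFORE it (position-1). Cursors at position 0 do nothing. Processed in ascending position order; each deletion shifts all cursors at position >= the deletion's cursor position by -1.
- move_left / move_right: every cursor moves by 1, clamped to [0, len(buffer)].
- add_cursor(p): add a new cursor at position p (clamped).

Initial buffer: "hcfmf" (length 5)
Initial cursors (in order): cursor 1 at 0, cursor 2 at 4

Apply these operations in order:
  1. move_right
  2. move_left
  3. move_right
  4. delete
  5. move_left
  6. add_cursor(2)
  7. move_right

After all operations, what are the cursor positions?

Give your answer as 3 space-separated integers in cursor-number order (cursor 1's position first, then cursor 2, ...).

After op 1 (move_right): buffer="hcfmf" (len 5), cursors c1@1 c2@5, authorship .....
After op 2 (move_left): buffer="hcfmf" (len 5), cursors c1@0 c2@4, authorship .....
After op 3 (move_right): buffer="hcfmf" (len 5), cursors c1@1 c2@5, authorship .....
After op 4 (delete): buffer="cfm" (len 3), cursors c1@0 c2@3, authorship ...
After op 5 (move_left): buffer="cfm" (len 3), cursors c1@0 c2@2, authorship ...
After op 6 (add_cursor(2)): buffer="cfm" (len 3), cursors c1@0 c2@2 c3@2, authorship ...
After op 7 (move_right): buffer="cfm" (len 3), cursors c1@1 c2@3 c3@3, authorship ...

Answer: 1 3 3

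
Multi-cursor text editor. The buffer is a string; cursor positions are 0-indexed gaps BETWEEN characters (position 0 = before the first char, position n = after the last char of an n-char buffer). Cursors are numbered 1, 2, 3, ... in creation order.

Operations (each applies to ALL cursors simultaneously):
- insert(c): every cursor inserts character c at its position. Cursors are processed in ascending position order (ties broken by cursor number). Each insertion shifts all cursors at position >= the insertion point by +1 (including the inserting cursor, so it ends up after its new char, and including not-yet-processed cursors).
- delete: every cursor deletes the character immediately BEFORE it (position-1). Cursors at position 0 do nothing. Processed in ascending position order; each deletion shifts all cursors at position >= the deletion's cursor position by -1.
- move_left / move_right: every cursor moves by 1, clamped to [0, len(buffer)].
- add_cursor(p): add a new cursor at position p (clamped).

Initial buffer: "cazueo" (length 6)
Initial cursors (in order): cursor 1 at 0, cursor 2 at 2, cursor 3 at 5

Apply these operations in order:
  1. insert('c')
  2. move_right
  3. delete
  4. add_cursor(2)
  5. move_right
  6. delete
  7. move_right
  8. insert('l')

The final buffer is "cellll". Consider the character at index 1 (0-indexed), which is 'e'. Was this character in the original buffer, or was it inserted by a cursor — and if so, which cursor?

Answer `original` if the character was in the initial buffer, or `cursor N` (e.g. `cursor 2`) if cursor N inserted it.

After op 1 (insert('c')): buffer="ccaczueco" (len 9), cursors c1@1 c2@4 c3@8, authorship 1..2...3.
After op 2 (move_right): buffer="ccaczueco" (len 9), cursors c1@2 c2@5 c3@9, authorship 1..2...3.
After op 3 (delete): buffer="cacuec" (len 6), cursors c1@1 c2@3 c3@6, authorship 1.2..3
After op 4 (add_cursor(2)): buffer="cacuec" (len 6), cursors c1@1 c4@2 c2@3 c3@6, authorship 1.2..3
After op 5 (move_right): buffer="cacuec" (len 6), cursors c1@2 c4@3 c2@4 c3@6, authorship 1.2..3
After op 6 (delete): buffer="ce" (len 2), cursors c1@1 c2@1 c4@1 c3@2, authorship 1.
After op 7 (move_right): buffer="ce" (len 2), cursors c1@2 c2@2 c3@2 c4@2, authorship 1.
After op 8 (insert('l')): buffer="cellll" (len 6), cursors c1@6 c2@6 c3@6 c4@6, authorship 1.1234
Authorship (.=original, N=cursor N): 1 . 1 2 3 4
Index 1: author = original

Answer: original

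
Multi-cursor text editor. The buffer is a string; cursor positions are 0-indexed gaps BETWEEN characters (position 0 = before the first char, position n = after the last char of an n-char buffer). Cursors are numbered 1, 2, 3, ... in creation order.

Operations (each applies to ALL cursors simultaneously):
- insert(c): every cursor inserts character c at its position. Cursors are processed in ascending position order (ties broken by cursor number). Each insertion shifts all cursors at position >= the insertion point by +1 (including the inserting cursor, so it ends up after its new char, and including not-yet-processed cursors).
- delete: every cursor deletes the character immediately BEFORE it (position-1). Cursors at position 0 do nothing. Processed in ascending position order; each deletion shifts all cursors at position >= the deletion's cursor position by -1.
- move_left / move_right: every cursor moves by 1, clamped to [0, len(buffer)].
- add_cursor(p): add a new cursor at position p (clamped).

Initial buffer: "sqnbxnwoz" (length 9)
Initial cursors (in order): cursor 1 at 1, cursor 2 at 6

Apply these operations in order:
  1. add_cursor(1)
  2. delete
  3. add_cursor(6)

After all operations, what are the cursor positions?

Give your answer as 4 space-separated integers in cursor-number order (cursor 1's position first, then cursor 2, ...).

Answer: 0 4 0 6

Derivation:
After op 1 (add_cursor(1)): buffer="sqnbxnwoz" (len 9), cursors c1@1 c3@1 c2@6, authorship .........
After op 2 (delete): buffer="qnbxwoz" (len 7), cursors c1@0 c3@0 c2@4, authorship .......
After op 3 (add_cursor(6)): buffer="qnbxwoz" (len 7), cursors c1@0 c3@0 c2@4 c4@6, authorship .......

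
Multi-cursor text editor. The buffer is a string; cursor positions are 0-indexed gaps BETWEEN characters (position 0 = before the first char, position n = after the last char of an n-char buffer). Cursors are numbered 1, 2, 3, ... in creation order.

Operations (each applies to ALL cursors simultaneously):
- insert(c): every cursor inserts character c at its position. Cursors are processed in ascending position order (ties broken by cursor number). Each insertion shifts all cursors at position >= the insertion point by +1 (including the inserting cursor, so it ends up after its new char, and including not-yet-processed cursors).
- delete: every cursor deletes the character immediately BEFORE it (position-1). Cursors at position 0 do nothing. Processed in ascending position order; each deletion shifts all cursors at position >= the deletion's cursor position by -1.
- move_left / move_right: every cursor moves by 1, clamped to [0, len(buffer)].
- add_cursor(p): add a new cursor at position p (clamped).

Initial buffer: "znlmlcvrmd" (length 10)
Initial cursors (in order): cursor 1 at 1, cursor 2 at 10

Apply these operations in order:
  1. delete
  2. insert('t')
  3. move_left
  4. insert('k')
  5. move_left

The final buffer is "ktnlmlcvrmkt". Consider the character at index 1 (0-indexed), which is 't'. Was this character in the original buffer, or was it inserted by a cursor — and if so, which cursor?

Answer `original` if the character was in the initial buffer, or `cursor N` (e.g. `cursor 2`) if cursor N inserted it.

After op 1 (delete): buffer="nlmlcvrm" (len 8), cursors c1@0 c2@8, authorship ........
After op 2 (insert('t')): buffer="tnlmlcvrmt" (len 10), cursors c1@1 c2@10, authorship 1........2
After op 3 (move_left): buffer="tnlmlcvrmt" (len 10), cursors c1@0 c2@9, authorship 1........2
After op 4 (insert('k')): buffer="ktnlmlcvrmkt" (len 12), cursors c1@1 c2@11, authorship 11........22
After op 5 (move_left): buffer="ktnlmlcvrmkt" (len 12), cursors c1@0 c2@10, authorship 11........22
Authorship (.=original, N=cursor N): 1 1 . . . . . . . . 2 2
Index 1: author = 1

Answer: cursor 1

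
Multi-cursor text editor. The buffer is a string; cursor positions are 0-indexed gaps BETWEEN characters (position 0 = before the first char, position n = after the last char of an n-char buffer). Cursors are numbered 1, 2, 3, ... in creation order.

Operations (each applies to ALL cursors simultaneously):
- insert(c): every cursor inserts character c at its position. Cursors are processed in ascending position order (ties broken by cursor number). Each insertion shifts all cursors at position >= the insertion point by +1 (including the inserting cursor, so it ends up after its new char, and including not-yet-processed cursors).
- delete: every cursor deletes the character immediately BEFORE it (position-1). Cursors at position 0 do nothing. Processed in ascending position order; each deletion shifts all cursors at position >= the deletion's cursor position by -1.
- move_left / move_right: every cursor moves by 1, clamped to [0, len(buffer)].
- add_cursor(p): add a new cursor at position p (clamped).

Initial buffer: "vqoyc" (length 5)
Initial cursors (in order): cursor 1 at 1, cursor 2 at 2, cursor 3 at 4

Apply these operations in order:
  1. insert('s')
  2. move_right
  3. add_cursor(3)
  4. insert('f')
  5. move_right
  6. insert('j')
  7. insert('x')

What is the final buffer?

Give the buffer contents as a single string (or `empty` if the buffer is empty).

After op 1 (insert('s')): buffer="vsqsoysc" (len 8), cursors c1@2 c2@4 c3@7, authorship .1.2..3.
After op 2 (move_right): buffer="vsqsoysc" (len 8), cursors c1@3 c2@5 c3@8, authorship .1.2..3.
After op 3 (add_cursor(3)): buffer="vsqsoysc" (len 8), cursors c1@3 c4@3 c2@5 c3@8, authorship .1.2..3.
After op 4 (insert('f')): buffer="vsqffsofyscf" (len 12), cursors c1@5 c4@5 c2@8 c3@12, authorship .1.142.2.3.3
After op 5 (move_right): buffer="vsqffsofyscf" (len 12), cursors c1@6 c4@6 c2@9 c3@12, authorship .1.142.2.3.3
After op 6 (insert('j')): buffer="vsqffsjjofyjscfj" (len 16), cursors c1@8 c4@8 c2@12 c3@16, authorship .1.14214.2.23.33
After op 7 (insert('x')): buffer="vsqffsjjxxofyjxscfjx" (len 20), cursors c1@10 c4@10 c2@15 c3@20, authorship .1.1421414.2.223.333

Answer: vsqffsjjxxofyjxscfjx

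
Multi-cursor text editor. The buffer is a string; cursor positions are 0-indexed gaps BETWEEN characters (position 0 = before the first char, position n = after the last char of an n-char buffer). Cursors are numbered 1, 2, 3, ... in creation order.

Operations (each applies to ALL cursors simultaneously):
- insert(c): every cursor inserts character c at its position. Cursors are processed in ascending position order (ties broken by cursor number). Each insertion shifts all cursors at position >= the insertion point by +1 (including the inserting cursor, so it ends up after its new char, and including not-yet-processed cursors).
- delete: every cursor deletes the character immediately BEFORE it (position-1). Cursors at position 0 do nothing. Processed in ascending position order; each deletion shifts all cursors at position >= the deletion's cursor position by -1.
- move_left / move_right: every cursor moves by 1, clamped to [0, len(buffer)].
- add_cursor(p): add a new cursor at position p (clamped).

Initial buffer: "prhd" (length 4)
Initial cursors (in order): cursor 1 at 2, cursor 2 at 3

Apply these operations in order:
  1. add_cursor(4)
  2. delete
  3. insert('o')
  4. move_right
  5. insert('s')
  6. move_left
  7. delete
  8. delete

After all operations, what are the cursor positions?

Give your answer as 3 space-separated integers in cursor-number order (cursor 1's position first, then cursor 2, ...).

After op 1 (add_cursor(4)): buffer="prhd" (len 4), cursors c1@2 c2@3 c3@4, authorship ....
After op 2 (delete): buffer="p" (len 1), cursors c1@1 c2@1 c3@1, authorship .
After op 3 (insert('o')): buffer="pooo" (len 4), cursors c1@4 c2@4 c3@4, authorship .123
After op 4 (move_right): buffer="pooo" (len 4), cursors c1@4 c2@4 c3@4, authorship .123
After op 5 (insert('s')): buffer="pooosss" (len 7), cursors c1@7 c2@7 c3@7, authorship .123123
After op 6 (move_left): buffer="pooosss" (len 7), cursors c1@6 c2@6 c3@6, authorship .123123
After op 7 (delete): buffer="poos" (len 4), cursors c1@3 c2@3 c3@3, authorship .123
After op 8 (delete): buffer="s" (len 1), cursors c1@0 c2@0 c3@0, authorship 3

Answer: 0 0 0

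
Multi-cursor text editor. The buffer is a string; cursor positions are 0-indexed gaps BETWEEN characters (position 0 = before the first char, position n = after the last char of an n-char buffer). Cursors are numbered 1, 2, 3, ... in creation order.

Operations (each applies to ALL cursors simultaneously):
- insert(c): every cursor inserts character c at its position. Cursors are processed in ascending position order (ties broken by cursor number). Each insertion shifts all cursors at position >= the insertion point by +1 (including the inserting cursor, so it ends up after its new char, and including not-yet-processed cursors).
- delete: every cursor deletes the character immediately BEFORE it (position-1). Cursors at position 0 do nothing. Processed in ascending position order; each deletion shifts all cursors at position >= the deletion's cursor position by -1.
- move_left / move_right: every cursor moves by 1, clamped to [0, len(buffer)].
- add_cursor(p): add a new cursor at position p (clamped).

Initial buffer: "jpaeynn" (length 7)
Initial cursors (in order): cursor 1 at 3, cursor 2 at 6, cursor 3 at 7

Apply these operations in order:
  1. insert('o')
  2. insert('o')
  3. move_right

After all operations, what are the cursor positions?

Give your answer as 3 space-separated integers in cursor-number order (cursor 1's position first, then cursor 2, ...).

Answer: 6 11 13

Derivation:
After op 1 (insert('o')): buffer="jpaoeynono" (len 10), cursors c1@4 c2@8 c3@10, authorship ...1...2.3
After op 2 (insert('o')): buffer="jpaooeynoonoo" (len 13), cursors c1@5 c2@10 c3@13, authorship ...11...22.33
After op 3 (move_right): buffer="jpaooeynoonoo" (len 13), cursors c1@6 c2@11 c3@13, authorship ...11...22.33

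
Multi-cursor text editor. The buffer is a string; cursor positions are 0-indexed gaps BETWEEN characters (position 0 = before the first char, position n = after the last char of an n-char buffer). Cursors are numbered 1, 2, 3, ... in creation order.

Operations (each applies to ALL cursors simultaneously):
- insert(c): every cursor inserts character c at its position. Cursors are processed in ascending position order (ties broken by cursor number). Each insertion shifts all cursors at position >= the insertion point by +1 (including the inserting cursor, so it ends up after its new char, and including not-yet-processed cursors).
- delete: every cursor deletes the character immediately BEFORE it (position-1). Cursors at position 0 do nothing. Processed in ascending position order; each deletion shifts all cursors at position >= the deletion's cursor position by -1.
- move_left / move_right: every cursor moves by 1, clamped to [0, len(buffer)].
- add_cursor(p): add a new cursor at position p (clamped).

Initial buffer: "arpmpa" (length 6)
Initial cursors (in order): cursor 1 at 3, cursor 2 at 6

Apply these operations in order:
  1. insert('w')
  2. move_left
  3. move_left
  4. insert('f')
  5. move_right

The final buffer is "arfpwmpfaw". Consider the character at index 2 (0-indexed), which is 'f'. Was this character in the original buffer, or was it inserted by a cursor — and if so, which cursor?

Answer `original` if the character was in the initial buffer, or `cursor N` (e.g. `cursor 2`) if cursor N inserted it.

After op 1 (insert('w')): buffer="arpwmpaw" (len 8), cursors c1@4 c2@8, authorship ...1...2
After op 2 (move_left): buffer="arpwmpaw" (len 8), cursors c1@3 c2@7, authorship ...1...2
After op 3 (move_left): buffer="arpwmpaw" (len 8), cursors c1@2 c2@6, authorship ...1...2
After op 4 (insert('f')): buffer="arfpwmpfaw" (len 10), cursors c1@3 c2@8, authorship ..1.1..2.2
After op 5 (move_right): buffer="arfpwmpfaw" (len 10), cursors c1@4 c2@9, authorship ..1.1..2.2
Authorship (.=original, N=cursor N): . . 1 . 1 . . 2 . 2
Index 2: author = 1

Answer: cursor 1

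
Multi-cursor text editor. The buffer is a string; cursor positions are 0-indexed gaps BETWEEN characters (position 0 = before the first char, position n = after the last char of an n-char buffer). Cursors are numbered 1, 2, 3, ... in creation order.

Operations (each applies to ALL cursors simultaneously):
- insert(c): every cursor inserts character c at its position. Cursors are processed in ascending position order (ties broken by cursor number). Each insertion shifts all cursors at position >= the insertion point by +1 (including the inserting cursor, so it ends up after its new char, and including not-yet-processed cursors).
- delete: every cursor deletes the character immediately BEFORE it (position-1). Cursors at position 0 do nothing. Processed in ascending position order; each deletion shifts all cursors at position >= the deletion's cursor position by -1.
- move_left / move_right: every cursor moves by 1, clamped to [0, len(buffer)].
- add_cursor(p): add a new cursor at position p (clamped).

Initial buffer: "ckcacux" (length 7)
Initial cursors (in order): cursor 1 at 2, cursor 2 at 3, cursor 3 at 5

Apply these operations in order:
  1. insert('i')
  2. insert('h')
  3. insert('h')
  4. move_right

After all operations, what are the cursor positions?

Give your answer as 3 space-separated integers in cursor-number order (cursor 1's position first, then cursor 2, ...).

Answer: 6 10 15

Derivation:
After op 1 (insert('i')): buffer="ckiciaciux" (len 10), cursors c1@3 c2@5 c3@8, authorship ..1.2..3..
After op 2 (insert('h')): buffer="ckihcihacihux" (len 13), cursors c1@4 c2@7 c3@11, authorship ..11.22..33..
After op 3 (insert('h')): buffer="ckihhcihhacihhux" (len 16), cursors c1@5 c2@9 c3@14, authorship ..111.222..333..
After op 4 (move_right): buffer="ckihhcihhacihhux" (len 16), cursors c1@6 c2@10 c3@15, authorship ..111.222..333..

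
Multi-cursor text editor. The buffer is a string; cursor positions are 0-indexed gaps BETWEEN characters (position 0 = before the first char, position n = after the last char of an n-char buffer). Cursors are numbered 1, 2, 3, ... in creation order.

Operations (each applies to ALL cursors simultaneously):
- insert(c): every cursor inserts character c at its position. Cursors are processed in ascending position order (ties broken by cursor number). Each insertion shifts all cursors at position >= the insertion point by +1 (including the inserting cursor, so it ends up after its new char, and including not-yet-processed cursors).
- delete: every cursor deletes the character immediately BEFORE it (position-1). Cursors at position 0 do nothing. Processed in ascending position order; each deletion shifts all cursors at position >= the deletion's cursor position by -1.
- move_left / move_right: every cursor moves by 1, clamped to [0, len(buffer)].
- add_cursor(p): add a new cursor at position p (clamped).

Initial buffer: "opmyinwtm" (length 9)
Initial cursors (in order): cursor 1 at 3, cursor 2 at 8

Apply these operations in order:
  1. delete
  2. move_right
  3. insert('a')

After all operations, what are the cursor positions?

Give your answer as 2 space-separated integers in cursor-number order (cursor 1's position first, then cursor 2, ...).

Answer: 4 9

Derivation:
After op 1 (delete): buffer="opyinwm" (len 7), cursors c1@2 c2@6, authorship .......
After op 2 (move_right): buffer="opyinwm" (len 7), cursors c1@3 c2@7, authorship .......
After op 3 (insert('a')): buffer="opyainwma" (len 9), cursors c1@4 c2@9, authorship ...1....2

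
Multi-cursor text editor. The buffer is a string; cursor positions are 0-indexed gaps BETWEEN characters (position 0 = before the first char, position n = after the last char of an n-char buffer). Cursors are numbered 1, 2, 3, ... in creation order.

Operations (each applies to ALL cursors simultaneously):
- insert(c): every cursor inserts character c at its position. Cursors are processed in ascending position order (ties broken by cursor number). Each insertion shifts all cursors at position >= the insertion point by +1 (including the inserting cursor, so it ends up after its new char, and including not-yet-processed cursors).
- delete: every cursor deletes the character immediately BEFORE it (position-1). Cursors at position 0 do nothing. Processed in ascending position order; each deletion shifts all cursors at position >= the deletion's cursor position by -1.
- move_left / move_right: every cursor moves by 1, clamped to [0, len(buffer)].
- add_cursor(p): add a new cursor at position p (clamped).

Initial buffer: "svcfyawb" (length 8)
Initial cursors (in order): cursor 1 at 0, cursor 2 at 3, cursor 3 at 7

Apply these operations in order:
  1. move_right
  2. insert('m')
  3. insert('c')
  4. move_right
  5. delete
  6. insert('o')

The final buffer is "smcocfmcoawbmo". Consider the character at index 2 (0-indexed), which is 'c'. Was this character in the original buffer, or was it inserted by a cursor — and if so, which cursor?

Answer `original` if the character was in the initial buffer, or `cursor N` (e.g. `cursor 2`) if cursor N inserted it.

Answer: cursor 1

Derivation:
After op 1 (move_right): buffer="svcfyawb" (len 8), cursors c1@1 c2@4 c3@8, authorship ........
After op 2 (insert('m')): buffer="smvcfmyawbm" (len 11), cursors c1@2 c2@6 c3@11, authorship .1...2....3
After op 3 (insert('c')): buffer="smcvcfmcyawbmc" (len 14), cursors c1@3 c2@8 c3@14, authorship .11...22....33
After op 4 (move_right): buffer="smcvcfmcyawbmc" (len 14), cursors c1@4 c2@9 c3@14, authorship .11...22....33
After op 5 (delete): buffer="smccfmcawbm" (len 11), cursors c1@3 c2@7 c3@11, authorship .11..22...3
After op 6 (insert('o')): buffer="smcocfmcoawbmo" (len 14), cursors c1@4 c2@9 c3@14, authorship .111..222...33
Authorship (.=original, N=cursor N): . 1 1 1 . . 2 2 2 . . . 3 3
Index 2: author = 1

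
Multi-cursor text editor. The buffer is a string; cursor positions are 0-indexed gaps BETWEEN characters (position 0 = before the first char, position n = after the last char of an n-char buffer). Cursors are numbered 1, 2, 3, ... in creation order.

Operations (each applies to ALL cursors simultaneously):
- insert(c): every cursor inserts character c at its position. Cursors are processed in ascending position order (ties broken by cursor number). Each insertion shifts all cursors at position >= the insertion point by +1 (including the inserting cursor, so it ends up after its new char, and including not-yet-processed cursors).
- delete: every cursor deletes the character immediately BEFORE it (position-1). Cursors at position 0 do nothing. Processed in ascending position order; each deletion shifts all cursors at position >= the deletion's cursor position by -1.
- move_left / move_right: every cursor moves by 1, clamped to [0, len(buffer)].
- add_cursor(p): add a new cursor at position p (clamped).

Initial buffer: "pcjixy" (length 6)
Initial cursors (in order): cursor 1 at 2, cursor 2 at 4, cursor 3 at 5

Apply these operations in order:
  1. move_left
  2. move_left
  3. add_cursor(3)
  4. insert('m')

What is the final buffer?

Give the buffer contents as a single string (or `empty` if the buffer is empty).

Answer: mpcmjmmixy

Derivation:
After op 1 (move_left): buffer="pcjixy" (len 6), cursors c1@1 c2@3 c3@4, authorship ......
After op 2 (move_left): buffer="pcjixy" (len 6), cursors c1@0 c2@2 c3@3, authorship ......
After op 3 (add_cursor(3)): buffer="pcjixy" (len 6), cursors c1@0 c2@2 c3@3 c4@3, authorship ......
After op 4 (insert('m')): buffer="mpcmjmmixy" (len 10), cursors c1@1 c2@4 c3@7 c4@7, authorship 1..2.34...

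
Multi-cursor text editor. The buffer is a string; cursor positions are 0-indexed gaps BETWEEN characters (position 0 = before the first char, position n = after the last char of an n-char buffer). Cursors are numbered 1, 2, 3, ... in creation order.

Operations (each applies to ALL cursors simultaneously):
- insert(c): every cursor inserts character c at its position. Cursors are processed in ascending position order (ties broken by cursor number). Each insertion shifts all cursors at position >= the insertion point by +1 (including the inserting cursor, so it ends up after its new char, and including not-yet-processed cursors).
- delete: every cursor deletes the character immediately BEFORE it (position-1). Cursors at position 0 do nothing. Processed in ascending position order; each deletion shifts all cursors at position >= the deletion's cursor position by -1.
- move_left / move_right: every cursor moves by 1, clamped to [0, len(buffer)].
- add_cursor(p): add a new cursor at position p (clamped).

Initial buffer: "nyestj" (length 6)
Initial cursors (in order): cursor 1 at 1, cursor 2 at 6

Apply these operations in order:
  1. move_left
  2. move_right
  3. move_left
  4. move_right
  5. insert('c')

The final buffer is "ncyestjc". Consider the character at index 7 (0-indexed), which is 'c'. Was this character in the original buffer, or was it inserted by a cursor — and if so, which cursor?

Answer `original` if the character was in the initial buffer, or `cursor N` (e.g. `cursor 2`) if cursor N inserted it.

Answer: cursor 2

Derivation:
After op 1 (move_left): buffer="nyestj" (len 6), cursors c1@0 c2@5, authorship ......
After op 2 (move_right): buffer="nyestj" (len 6), cursors c1@1 c2@6, authorship ......
After op 3 (move_left): buffer="nyestj" (len 6), cursors c1@0 c2@5, authorship ......
After op 4 (move_right): buffer="nyestj" (len 6), cursors c1@1 c2@6, authorship ......
After op 5 (insert('c')): buffer="ncyestjc" (len 8), cursors c1@2 c2@8, authorship .1.....2
Authorship (.=original, N=cursor N): . 1 . . . . . 2
Index 7: author = 2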